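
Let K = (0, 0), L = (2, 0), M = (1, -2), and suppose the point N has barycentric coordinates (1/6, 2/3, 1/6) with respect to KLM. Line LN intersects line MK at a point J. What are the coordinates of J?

Line LN meets MK where the L-coordinate vanishes; zeroing N's L-weight and renormalizing leaves M, K-weights 1/6 : 1/6 → (1/2, 1/2).
So J = (1/2)·M + (1/2)·K = (1/2, -1).

(1/2, -1)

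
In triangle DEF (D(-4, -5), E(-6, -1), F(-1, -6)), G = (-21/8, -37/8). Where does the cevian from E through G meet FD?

Barycentric coordinates of G with respect to DEF: (1/8, 1/4, 5/8).
On side FD the E-coordinate is zero; dropping G's E-weight 1/4 and renormalizing the remaining 5/8 : 1/8 gives weights 5/6, 1/6 on F, D.
H = (5/6)·(-1, -6) + (1/6)·(-4, -5) = (-3/2, -35/6).

(-3/2, -35/6)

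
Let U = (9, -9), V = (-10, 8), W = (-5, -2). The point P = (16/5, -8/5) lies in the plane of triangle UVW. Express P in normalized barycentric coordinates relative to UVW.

Signed area of the reference triangle: [UVW] = ½·(9·(8−(-2)) + (-10)·(-2−(-9)) + (-5)·(-9−8)) = ½·(90 − 70 + 85) = 105/2.
[PVW] = ½·((16/5)·(8−(-2)) + (-10)·(-2−(-8/5)) + (-5)·(-8/5−8)) = ½·(32 + 4 + 48) = 42, so the U-coordinate is 42/(105/2) = 4/5.
[UPW] = ½·(9·(-8/5−(-2)) + (16/5)·(-2−(-9)) + (-5)·(-9−(-8/5))) = ½·(18/5 + 112/5 + 37) = 63/2, so the V-coordinate is 3/5.
[UVP] = ½·(9·(8−(-8/5)) + (-10)·(-8/5−(-9)) + (16/5)·(-9−8)) = ½·(432/5 − 74 − 272/5) = -21, so the W-coordinate is -2/5.
Check: 4/5 + 3/5 − 2/5 = 1.

(4/5, 3/5, -2/5)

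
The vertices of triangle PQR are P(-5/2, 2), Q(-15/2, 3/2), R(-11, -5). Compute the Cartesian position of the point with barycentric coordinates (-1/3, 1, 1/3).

S = (-1/3)·P + 1·Q + (1/3)·R.
x-coordinate: (-1/3)·(-5/2) + 1·(-15/2) + (1/3)·(-11) = -31/3.
y-coordinate: (-1/3)·2 + 1·(3/2) + (1/3)·(-5) = -5/6.

(-31/3, -5/6)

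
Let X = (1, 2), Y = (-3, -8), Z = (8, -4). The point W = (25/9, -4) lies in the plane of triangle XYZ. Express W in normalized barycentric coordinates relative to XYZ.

Signed area of the reference triangle: [XYZ] = ½·(1·(-8−(-4)) + (-3)·(-4−2) + 8·(2−(-8))) = ½·(-4 + 18 + 80) = 47.
[WYZ] = ½·((25/9)·(-8−(-4)) + (-3)·(-4−(-4)) + 8·(-4−(-8))) = ½·(-100/9 + 0 + 32) = 94/9, so the X-coordinate is (94/9)/47 = 2/9.
[XWZ] = ½·(1·(-4−(-4)) + (25/9)·(-4−2) + 8·(2−(-4))) = ½·(0 − 50/3 + 48) = 47/3, so the Y-coordinate is 1/3.
[XYW] = ½·(1·(-8−(-4)) + (-3)·(-4−2) + (25/9)·(2−(-8))) = ½·(-4 + 18 + 250/9) = 188/9, so the Z-coordinate is 4/9.
Check: 2/9 + 1/3 + 4/9 = 1.

(2/9, 1/3, 4/9)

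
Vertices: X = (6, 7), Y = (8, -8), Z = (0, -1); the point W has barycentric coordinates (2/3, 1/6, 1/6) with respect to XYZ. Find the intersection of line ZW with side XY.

(32/5, 4)

Line ZW meets XY where the Z-coordinate vanishes; zeroing W's Z-weight and renormalizing leaves X, Y-weights 2/3 : 1/6 → (4/5, 1/5).
So V = (4/5)·X + (1/5)·Y = (32/5, 4).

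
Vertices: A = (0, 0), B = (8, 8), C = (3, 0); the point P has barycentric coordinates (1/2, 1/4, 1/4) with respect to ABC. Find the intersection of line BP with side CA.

Line BP meets CA where the B-coordinate vanishes; zeroing P's B-weight and renormalizing leaves C, A-weights 1/4 : 1/2 → (1/3, 2/3).
So Q = (1/3)·C + (2/3)·A = (1, 0).

(1, 0)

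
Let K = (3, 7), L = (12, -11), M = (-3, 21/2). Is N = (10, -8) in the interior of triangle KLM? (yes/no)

yes

Barycentric coordinates of N: (4/153, 131/153, 2/17).
The three coordinates are positive, positive, positive; a point is interior exactly when all three are positive.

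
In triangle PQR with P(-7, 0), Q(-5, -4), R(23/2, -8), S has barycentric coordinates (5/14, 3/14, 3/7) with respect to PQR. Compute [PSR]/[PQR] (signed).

3/14

The signed ratio [PSR]/[PQR] equals the barycentric coordinate of S at vertex Q, which is 3/14.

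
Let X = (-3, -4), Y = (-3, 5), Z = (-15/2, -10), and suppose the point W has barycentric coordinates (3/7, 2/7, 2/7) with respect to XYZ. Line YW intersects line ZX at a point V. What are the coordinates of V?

(-24/5, -32/5)

Line YW meets ZX where the Y-coordinate vanishes; zeroing W's Y-weight and renormalizing leaves Z, X-weights 2/7 : 3/7 → (2/5, 3/5).
So V = (2/5)·Z + (3/5)·X = (-24/5, -32/5).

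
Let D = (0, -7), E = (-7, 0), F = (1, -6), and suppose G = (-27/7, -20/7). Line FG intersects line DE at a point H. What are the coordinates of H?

Barycentric coordinates of G with respect to DEF: (2/7, 4/7, 1/7).
On side DE the F-coordinate is zero; dropping G's F-weight 1/7 and renormalizing the remaining 2/7 : 4/7 gives weights 1/3, 2/3 on D, E.
H = (1/3)·(0, -7) + (2/3)·(-7, 0) = (-14/3, -7/3).

(-14/3, -7/3)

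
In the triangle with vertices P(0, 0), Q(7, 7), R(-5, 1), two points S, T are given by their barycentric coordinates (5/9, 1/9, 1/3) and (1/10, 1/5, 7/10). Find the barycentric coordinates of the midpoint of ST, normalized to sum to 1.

Since both coordinate triples sum to 1, the midpoint's barycentrics are the componentwise average.
(5/9+1/10)/2 = 59/180; similarly 7/45 and 31/60.

(59/180, 7/45, 31/60)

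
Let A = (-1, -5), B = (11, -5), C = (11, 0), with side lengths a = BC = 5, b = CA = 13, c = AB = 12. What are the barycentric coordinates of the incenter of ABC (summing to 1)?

The incenter has barycentric coordinates proportional to the opposite side lengths: (5 : 13 : 12).
Normalizing by 5+13+12 = 30 gives (1/6, 13/30, 2/5).

(1/6, 13/30, 2/5)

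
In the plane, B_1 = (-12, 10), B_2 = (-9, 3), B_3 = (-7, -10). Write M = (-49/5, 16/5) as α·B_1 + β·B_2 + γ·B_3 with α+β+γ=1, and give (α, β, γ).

Signed area of the reference triangle: [B_1B_2B_3] = ½·((-12)·(3−(-10)) + (-9)·(-10−10) + (-7)·(10−3)) = ½·(-156 + 180 − 49) = -25/2.
[MB_2B_3] = ½·((-49/5)·(3−(-10)) + (-9)·(-10−(16/5)) + (-7)·(16/5−3)) = ½·(-637/5 + 594/5 − 7/5) = -5, so the B_1-coordinate is (-5)/(-25/2) = 2/5.
[B_1MB_3] = ½·((-12)·(16/5−(-10)) + (-49/5)·(-10−10) + (-7)·(10−(16/5))) = ½·(-792/5 + 196 − 238/5) = -5, so the B_2-coordinate is 2/5.
[B_1B_2M] = ½·((-12)·(3−(16/5)) + (-9)·(16/5−10) + (-49/5)·(10−3)) = ½·(12/5 + 306/5 − 343/5) = -5/2, so the B_3-coordinate is 1/5.

(2/5, 2/5, 1/5)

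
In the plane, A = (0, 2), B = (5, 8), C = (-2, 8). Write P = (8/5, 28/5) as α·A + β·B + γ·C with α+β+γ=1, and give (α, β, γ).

Signed area of the reference triangle: [ABC] = ½·(0·(8−8) + 5·(8−2) + (-2)·(2−8)) = ½·(0 + 30 + 12) = 21.
[PBC] = ½·((8/5)·(8−8) + 5·(8−(28/5)) + (-2)·(28/5−8)) = ½·(0 + 12 + 24/5) = 42/5, so the A-coordinate is (42/5)/21 = 2/5.
[APC] = ½·(0·(28/5−8) + (8/5)·(8−2) + (-2)·(2−(28/5))) = ½·(0 + 48/5 + 36/5) = 42/5, so the B-coordinate is 2/5.
[ABP] = ½·(0·(8−(28/5)) + 5·(28/5−2) + (8/5)·(2−8)) = ½·(0 + 18 − 48/5) = 21/5, so the C-coordinate is 1/5.
Check: 2/5 + 2/5 + 1/5 = 1.

(2/5, 2/5, 1/5)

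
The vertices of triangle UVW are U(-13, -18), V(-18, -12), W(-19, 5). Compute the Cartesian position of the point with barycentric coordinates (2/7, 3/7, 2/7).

(-118/7, -62/7)

P = (2/7)·U + (3/7)·V + (2/7)·W.
x-coordinate: (2/7)·(-13) + (3/7)·(-18) + (2/7)·(-19) = -118/7.
y-coordinate: (2/7)·(-18) + (3/7)·(-12) + (2/7)·5 = -62/7.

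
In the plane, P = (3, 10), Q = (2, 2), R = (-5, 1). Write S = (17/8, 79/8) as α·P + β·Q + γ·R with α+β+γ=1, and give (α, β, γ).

Signed area of the reference triangle: [PQR] = ½·(3·(2−1) + 2·(1−10) + (-5)·(10−2)) = ½·(3 − 18 − 40) = -55/2.
[SQR] = ½·((17/8)·(2−1) + 2·(1−(79/8)) + (-5)·(79/8−2)) = ½·(17/8 − 71/4 − 315/8) = -55/2, so the P-coordinate is (-55/2)/(-55/2) = 1.
[PSR] = ½·(3·(79/8−1) + (17/8)·(1−10) + (-5)·(10−(79/8))) = ½·(213/8 − 153/8 − 5/8) = 55/16, so the Q-coordinate is -1/8.
[PQS] = ½·(3·(2−(79/8)) + 2·(79/8−10) + (17/8)·(10−2)) = ½·(-189/8 − 1/4 + 17) = -55/16, so the R-coordinate is 1/8.

(1, -1/8, 1/8)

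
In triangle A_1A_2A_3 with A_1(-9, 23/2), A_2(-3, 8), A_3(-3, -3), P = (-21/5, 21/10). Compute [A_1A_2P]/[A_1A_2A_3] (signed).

[A_1A_2A_3] = ½·((-9)·(8−(-3)) + (-3)·(-3−(23/2)) + (-3)·(23/2−8)) = ½·(-99 + 87/2 − 21/2) = -33.
[A_1A_2P] = ½·((-9)·(8−(21/10)) + (-3)·(21/10−(23/2)) + (-21/5)·(23/2−8)) = ½·(-531/10 + 141/5 − 147/10) = -99/5, so the ratio is (-99/5)/(-33) = 3/5.

3/5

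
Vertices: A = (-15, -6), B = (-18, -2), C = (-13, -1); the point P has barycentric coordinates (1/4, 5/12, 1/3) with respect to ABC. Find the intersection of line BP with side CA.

(-97/7, -22/7)

Line BP meets CA where the B-coordinate vanishes; zeroing P's B-weight and renormalizing leaves C, A-weights 1/3 : 1/4 → (4/7, 3/7).
So Q = (4/7)·C + (3/7)·A = (-97/7, -22/7).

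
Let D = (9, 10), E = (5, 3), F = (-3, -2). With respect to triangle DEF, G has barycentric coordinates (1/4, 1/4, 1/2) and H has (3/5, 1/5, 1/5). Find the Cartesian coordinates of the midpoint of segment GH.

Barycentric coordinates of the midpoint are the average: (17/40, 9/40, 7/20).
Converting: (17/40)·D + (9/40)·E + (7/20)·F = (39/10, 169/40).

(39/10, 169/40)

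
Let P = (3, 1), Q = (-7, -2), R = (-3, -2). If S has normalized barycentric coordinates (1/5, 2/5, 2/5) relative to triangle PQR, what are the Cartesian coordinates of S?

(-17/5, -7/5)

S = (1/5)·P + (2/5)·Q + (2/5)·R.
x-coordinate: (1/5)·3 + (2/5)·(-7) + (2/5)·(-3) = -17/5.
y-coordinate: (1/5)·1 + (2/5)·(-2) + (2/5)·(-2) = -7/5.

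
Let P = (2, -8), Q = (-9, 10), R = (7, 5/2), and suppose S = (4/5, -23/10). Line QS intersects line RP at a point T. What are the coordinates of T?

Barycentric coordinates of S with respect to PQR: (3/5, 1/5, 1/5).
On side RP the Q-coordinate is zero; dropping S's Q-weight 1/5 and renormalizing the remaining 1/5 : 3/5 gives weights 1/4, 3/4 on R, P.
T = (1/4)·(7, 5/2) + (3/4)·(2, -8) = (13/4, -43/8).

(13/4, -43/8)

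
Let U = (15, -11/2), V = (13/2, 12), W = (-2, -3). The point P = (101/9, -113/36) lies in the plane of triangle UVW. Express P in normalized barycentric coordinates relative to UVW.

Signed area of the reference triangle: [UVW] = ½·(15·(12−(-3)) + (13/2)·(-3−(-11/2)) + (-2)·(-11/2−12)) = ½·(225 + 65/4 + 35) = 1105/8.
[PVW] = ½·((101/9)·(12−(-3)) + (13/2)·(-3−(-113/36)) + (-2)·(-113/36−12)) = ½·(505/3 + 65/72 + 545/18) = 14365/144, so the U-coordinate is (14365/144)/(1105/8) = 13/18.
[UPW] = ½·(15·(-113/36−(-3)) + (101/9)·(-3−(-11/2)) + (-2)·(-11/2−(-113/36))) = ½·(-25/12 + 505/18 + 85/18) = 1105/72, so the V-coordinate is 1/9.
[UVP] = ½·(15·(12−(-113/36)) + (13/2)·(-113/36−(-11/2)) + (101/9)·(-11/2−12)) = ½·(2725/12 + 1105/72 − 3535/18) = 1105/48, so the W-coordinate is 1/6.
Check: 13/18 + 1/9 + 1/6 = 1.

(13/18, 1/9, 1/6)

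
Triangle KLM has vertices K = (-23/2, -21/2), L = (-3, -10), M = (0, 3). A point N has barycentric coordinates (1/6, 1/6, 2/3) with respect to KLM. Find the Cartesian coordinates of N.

N = (1/6)·K + (1/6)·L + (2/3)·M.
x-coordinate: (1/6)·(-23/2) + (1/6)·(-3) + (2/3)·0 = -29/12.
y-coordinate: (1/6)·(-21/2) + (1/6)·(-10) + (2/3)·3 = -17/12.

(-29/12, -17/12)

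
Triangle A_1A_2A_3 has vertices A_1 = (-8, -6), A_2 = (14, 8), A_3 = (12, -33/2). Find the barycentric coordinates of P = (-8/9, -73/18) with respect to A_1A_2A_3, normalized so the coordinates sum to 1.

(2/3, 2/9, 1/9)

Signed area of the reference triangle: [A_1A_2A_3] = ½·((-8)·(8−(-33/2)) + 14·(-33/2−(-6)) + 12·(-6−8)) = ½·(-196 − 147 − 168) = -511/2.
[PA_2A_3] = ½·((-8/9)·(8−(-33/2)) + 14·(-33/2−(-73/18)) + 12·(-73/18−8)) = ½·(-196/9 − 1568/9 − 434/3) = -511/3, so the A_1-coordinate is (-511/3)/(-511/2) = 2/3.
[A_1PA_3] = ½·((-8)·(-73/18−(-33/2)) + (-8/9)·(-33/2−(-6)) + 12·(-6−(-73/18))) = ½·(-896/9 + 28/3 − 70/3) = -511/9, so the A_2-coordinate is 2/9.
[A_1A_2P] = ½·((-8)·(8−(-73/18)) + 14·(-73/18−(-6)) + (-8/9)·(-6−8)) = ½·(-868/9 + 245/9 + 112/9) = -511/18, so the A_3-coordinate is 1/9.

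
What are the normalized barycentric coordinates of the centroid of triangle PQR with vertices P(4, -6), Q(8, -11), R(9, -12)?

(1/3, 1/3, 1/3)

The centroid is the average of the vertices, so each weight is 1/3.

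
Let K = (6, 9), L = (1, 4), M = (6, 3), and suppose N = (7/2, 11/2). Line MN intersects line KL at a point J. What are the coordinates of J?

(3, 6)

Barycentric coordinates of N with respect to KLM: (1/3, 1/2, 1/6).
On side KL the M-coordinate is zero; dropping N's M-weight 1/6 and renormalizing the remaining 1/3 : 1/2 gives weights 2/5, 3/5 on K, L.
J = (2/5)·(6, 9) + (3/5)·(1, 4) = (3, 6).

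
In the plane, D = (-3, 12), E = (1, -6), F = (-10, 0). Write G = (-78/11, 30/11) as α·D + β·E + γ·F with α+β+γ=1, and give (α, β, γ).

Signed area of the reference triangle: [DEF] = ½·((-3)·(-6−0) + 1·(0−12) + (-10)·(12−(-6))) = ½·(18 − 12 − 180) = -87.
[GEF] = ½·((-78/11)·(-6−0) + 1·(0−(30/11)) + (-10)·(30/11−(-6))) = ½·(468/11 − 30/11 − 960/11) = -261/11, so the D-coordinate is (-261/11)/(-87) = 3/11.
[DGF] = ½·((-3)·(30/11−0) + (-78/11)·(0−12) + (-10)·(12−(30/11))) = ½·(-90/11 + 936/11 − 1020/11) = -87/11, so the E-coordinate is 1/11.
[DEG] = ½·((-3)·(-6−(30/11)) + 1·(30/11−12) + (-78/11)·(12−(-6))) = ½·(288/11 − 102/11 − 1404/11) = -609/11, so the F-coordinate is 7/11.

(3/11, 1/11, 7/11)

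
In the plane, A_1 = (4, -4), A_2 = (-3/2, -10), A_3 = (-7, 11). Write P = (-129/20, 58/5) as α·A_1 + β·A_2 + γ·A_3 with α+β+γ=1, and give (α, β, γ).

(1/10, -1/10, 1)

Signed area of the reference triangle: [A_1A_2A_3] = ½·(4·(-10−11) + (-3/2)·(11−(-4)) + (-7)·(-4−(-10))) = ½·(-84 − 45/2 − 42) = -297/4.
[PA_2A_3] = ½·((-129/20)·(-10−11) + (-3/2)·(11−(58/5)) + (-7)·(58/5−(-10))) = ½·(2709/20 + 9/10 − 756/5) = -297/40, so the A_1-coordinate is (-297/40)/(-297/4) = 1/10.
[A_1PA_3] = ½·(4·(58/5−11) + (-129/20)·(11−(-4)) + (-7)·(-4−(58/5))) = ½·(12/5 − 387/4 + 546/5) = 297/40, so the A_2-coordinate is -1/10.
[A_1A_2P] = ½·(4·(-10−(58/5)) + (-3/2)·(58/5−(-4)) + (-129/20)·(-4−(-10))) = ½·(-432/5 − 117/5 − 387/10) = -297/4, so the A_3-coordinate is 1.
Check: 1/10 − 1/10 + 1 = 1.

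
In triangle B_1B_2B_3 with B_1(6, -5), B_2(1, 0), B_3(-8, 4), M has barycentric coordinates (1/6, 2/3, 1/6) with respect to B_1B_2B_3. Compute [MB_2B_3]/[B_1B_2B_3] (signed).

The signed ratio [MB_2B_3]/[B_1B_2B_3] equals the barycentric coordinate of M at vertex B_1, which is 1/6.

1/6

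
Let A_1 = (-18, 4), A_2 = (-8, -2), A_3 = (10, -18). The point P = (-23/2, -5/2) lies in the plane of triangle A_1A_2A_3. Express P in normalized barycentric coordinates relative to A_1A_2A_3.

(5/4, -3/4, 1/2)

Signed area of the reference triangle: [A_1A_2A_3] = ½·((-18)·(-2−(-18)) + (-8)·(-18−4) + 10·(4−(-2))) = ½·(-288 + 176 + 60) = -26.
[PA_2A_3] = ½·((-23/2)·(-2−(-18)) + (-8)·(-18−(-5/2)) + 10·(-5/2−(-2))) = ½·(-184 + 124 − 5) = -65/2, so the A_1-coordinate is (-65/2)/(-26) = 5/4.
[A_1PA_3] = ½·((-18)·(-5/2−(-18)) + (-23/2)·(-18−4) + 10·(4−(-5/2))) = ½·(-279 + 253 + 65) = 39/2, so the A_2-coordinate is -3/4.
[A_1A_2P] = ½·((-18)·(-2−(-5/2)) + (-8)·(-5/2−4) + (-23/2)·(4−(-2))) = ½·(-9 + 52 − 69) = -13, so the A_3-coordinate is 1/2.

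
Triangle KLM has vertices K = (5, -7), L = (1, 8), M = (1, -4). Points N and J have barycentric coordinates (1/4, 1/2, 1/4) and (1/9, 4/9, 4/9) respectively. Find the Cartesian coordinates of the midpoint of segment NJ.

Barycentric coordinates of the midpoint are the average: (13/72, 17/36, 25/72).
Converting: (13/72)·K + (17/36)·L + (25/72)·M = (31/18, 9/8).

(31/18, 9/8)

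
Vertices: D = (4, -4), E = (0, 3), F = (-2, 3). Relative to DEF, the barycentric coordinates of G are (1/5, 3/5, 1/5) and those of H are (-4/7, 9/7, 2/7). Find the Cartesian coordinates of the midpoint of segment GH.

Barycentric coordinates of the midpoint are the average: (-13/70, 33/35, 17/70).
Converting: (-13/70)·D + (33/35)·E + (17/70)·F = (-43/35, 43/10).

(-43/35, 43/10)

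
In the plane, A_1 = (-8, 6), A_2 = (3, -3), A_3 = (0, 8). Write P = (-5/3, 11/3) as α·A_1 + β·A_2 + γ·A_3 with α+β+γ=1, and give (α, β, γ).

(1/3, 1/3, 1/3)

Signed area of the reference triangle: [A_1A_2A_3] = ½·((-8)·(-3−8) + 3·(8−6) + 0·(6−(-3))) = ½·(88 + 6 + 0) = 47.
[PA_2A_3] = ½·((-5/3)·(-3−8) + 3·(8−(11/3)) + 0·(11/3−(-3))) = ½·(55/3 + 13 + 0) = 47/3, so the A_1-coordinate is (47/3)/47 = 1/3.
[A_1PA_3] = ½·((-8)·(11/3−8) + (-5/3)·(8−6) + 0·(6−(11/3))) = ½·(104/3 − 10/3 + 0) = 47/3, so the A_2-coordinate is 1/3.
[A_1A_2P] = ½·((-8)·(-3−(11/3)) + 3·(11/3−6) + (-5/3)·(6−(-3))) = ½·(160/3 − 7 − 15) = 47/3, so the A_3-coordinate is 1/3.
Check: 1/3 + 1/3 + 1/3 = 1.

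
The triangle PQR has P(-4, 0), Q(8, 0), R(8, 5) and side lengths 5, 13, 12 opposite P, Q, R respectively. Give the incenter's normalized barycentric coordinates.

The incenter has barycentric coordinates proportional to the opposite side lengths: (5 : 13 : 12).
Normalizing by 5+13+12 = 30 gives (1/6, 13/30, 2/5).

(1/6, 13/30, 2/5)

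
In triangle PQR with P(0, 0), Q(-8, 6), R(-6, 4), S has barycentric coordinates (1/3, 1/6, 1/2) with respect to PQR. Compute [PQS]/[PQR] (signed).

The signed ratio [PQS]/[PQR] equals the barycentric coordinate of S at vertex R, which is 1/2.

1/2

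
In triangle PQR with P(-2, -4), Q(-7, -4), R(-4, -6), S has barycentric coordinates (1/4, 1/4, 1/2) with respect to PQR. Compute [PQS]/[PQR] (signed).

1/2

The signed ratio [PQS]/[PQR] equals the barycentric coordinate of S at vertex R, which is 1/2.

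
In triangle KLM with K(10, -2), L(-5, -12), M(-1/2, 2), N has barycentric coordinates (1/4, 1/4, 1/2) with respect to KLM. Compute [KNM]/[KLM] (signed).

1/4

The signed ratio [KNM]/[KLM] equals the barycentric coordinate of N at vertex L, which is 1/4.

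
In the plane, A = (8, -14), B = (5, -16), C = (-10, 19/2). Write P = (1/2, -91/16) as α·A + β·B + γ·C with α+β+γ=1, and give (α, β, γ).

(3/8, 1/4, 3/8)

Signed area of the reference triangle: [ABC] = ½·(8·(-16−(19/2)) + 5·(19/2−(-14)) + (-10)·(-14−(-16))) = ½·(-204 + 235/2 − 20) = -213/4.
[PBC] = ½·((1/2)·(-16−(19/2)) + 5·(19/2−(-91/16)) + (-10)·(-91/16−(-16))) = ½·(-51/4 + 1215/16 − 825/8) = -639/32, so the A-coordinate is (-639/32)/(-213/4) = 3/8.
[APC] = ½·(8·(-91/16−(19/2)) + (1/2)·(19/2−(-14)) + (-10)·(-14−(-91/16))) = ½·(-243/2 + 47/4 + 665/8) = -213/16, so the B-coordinate is 1/4.
[ABP] = ½·(8·(-16−(-91/16)) + 5·(-91/16−(-14)) + (1/2)·(-14−(-16))) = ½·(-165/2 + 665/16 + 1) = -639/32, so the C-coordinate is 3/8.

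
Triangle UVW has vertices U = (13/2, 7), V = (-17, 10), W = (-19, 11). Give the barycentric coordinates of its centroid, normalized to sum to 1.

The centroid is the average of the vertices, so each weight is 1/3.

(1/3, 1/3, 1/3)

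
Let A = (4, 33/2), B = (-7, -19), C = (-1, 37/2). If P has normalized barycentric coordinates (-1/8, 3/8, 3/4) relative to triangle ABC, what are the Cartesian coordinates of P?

(-31/8, 75/16)

P = (-1/8)·A + (3/8)·B + (3/4)·C.
x-coordinate: (-1/8)·4 + (3/8)·(-7) + (3/4)·(-1) = -31/8.
y-coordinate: (-1/8)·(33/2) + (3/8)·(-19) + (3/4)·(37/2) = 75/16.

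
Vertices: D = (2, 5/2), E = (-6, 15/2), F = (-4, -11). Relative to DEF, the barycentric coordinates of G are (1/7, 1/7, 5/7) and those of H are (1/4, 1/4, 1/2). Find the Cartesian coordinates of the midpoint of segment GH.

(-45/14, -33/7)

Barycentric coordinates of the midpoint are the average: (11/56, 11/56, 17/28).
Converting: (11/56)·D + (11/56)·E + (17/28)·F = (-45/14, -33/7).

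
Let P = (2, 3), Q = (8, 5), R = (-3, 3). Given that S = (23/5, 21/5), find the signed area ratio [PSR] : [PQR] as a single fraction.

3/5

[PQR] = ½·(2·(5−3) + 8·(3−3) + (-3)·(3−5)) = ½·(4 + 0 + 6) = 5.
[PSR] = ½·(2·(21/5−3) + (23/5)·(3−3) + (-3)·(3−(21/5))) = ½·(12/5 + 0 + 18/5) = 3, so the ratio is 3/5 = 3/5.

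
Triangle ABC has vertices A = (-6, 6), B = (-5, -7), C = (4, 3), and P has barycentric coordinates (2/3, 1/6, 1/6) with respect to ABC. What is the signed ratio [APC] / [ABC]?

1/6

The signed ratio [APC]/[ABC] equals the barycentric coordinate of P at vertex B, which is 1/6.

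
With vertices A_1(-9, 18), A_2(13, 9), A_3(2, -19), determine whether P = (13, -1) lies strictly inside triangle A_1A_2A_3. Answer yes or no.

no

Barycentric coordinates of P: (-2/13, 11/13, 4/13).
The three coordinates are negative, positive, positive; a point is interior exactly when all three are positive.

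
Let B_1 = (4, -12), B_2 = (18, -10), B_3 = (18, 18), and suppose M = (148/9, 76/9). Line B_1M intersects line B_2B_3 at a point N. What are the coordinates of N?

(18, 11)

Barycentric coordinates of M with respect to B_1B_2B_3: (1/9, 2/9, 2/3).
On side B_2B_3 the B_1-coordinate is zero; dropping M's B_1-weight 1/9 and renormalizing the remaining 2/9 : 2/3 gives weights 1/4, 3/4 on B_2, B_3.
N = (1/4)·(18, -10) + (3/4)·(18, 18) = (18, 11).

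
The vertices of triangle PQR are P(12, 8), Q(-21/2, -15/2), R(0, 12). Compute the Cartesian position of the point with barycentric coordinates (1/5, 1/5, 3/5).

S = (1/5)·P + (1/5)·Q + (3/5)·R.
x-coordinate: (1/5)·12 + (1/5)·(-21/2) + (3/5)·0 = 3/10.
y-coordinate: (1/5)·8 + (1/5)·(-15/2) + (3/5)·12 = 73/10.

(3/10, 73/10)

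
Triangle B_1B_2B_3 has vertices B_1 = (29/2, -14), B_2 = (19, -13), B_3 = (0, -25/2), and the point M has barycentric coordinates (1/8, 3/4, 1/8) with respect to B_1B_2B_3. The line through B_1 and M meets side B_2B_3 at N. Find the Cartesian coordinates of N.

(114/7, -181/14)

Line B_1M meets B_2B_3 where the B_1-coordinate vanishes; zeroing M's B_1-weight and renormalizing leaves B_2, B_3-weights 3/4 : 1/8 → (6/7, 1/7).
So N = (6/7)·B_2 + (1/7)·B_3 = (114/7, -181/14).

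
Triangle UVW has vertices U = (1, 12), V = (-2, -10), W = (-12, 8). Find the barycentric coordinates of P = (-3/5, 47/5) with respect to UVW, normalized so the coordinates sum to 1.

Signed area of the reference triangle: [UVW] = ½·(1·(-10−8) + (-2)·(8−12) + (-12)·(12−(-10))) = ½·(-18 + 8 − 264) = -137.
[PVW] = ½·((-3/5)·(-10−8) + (-2)·(8−(47/5)) + (-12)·(47/5−(-10))) = ½·(54/5 + 14/5 − 1164/5) = -548/5, so the U-coordinate is (-548/5)/(-137) = 4/5.
[UPW] = ½·(1·(47/5−8) + (-3/5)·(8−12) + (-12)·(12−(47/5))) = ½·(7/5 + 12/5 − 156/5) = -137/10, so the V-coordinate is 1/10.
[UVP] = ½·(1·(-10−(47/5)) + (-2)·(47/5−12) + (-3/5)·(12−(-10))) = ½·(-97/5 + 26/5 − 66/5) = -137/10, so the W-coordinate is 1/10.
Check: 4/5 + 1/10 + 1/10 = 1.

(4/5, 1/10, 1/10)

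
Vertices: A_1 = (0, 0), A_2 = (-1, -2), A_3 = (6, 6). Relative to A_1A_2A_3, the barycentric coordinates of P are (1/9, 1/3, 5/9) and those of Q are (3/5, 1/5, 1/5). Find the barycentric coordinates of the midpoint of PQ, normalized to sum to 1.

Since both coordinate triples sum to 1, the midpoint's barycentrics are the componentwise average.
(1/9+3/5)/2 = 16/45; similarly 4/15 and 17/45.

(16/45, 4/15, 17/45)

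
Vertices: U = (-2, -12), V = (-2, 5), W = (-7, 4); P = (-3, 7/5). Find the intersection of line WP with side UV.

Barycentric coordinates of P with respect to UVW: (1/5, 3/5, 1/5).
On side UV the W-coordinate is zero; dropping P's W-weight 1/5 and renormalizing the remaining 1/5 : 3/5 gives weights 1/4, 3/4 on U, V.
Q = (1/4)·(-2, -12) + (3/4)·(-2, 5) = (-2, 3/4).

(-2, 3/4)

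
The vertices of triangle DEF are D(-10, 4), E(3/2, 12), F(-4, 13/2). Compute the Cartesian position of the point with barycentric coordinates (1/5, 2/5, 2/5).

G = (1/5)·D + (2/5)·E + (2/5)·F.
x-coordinate: (1/5)·(-10) + (2/5)·(3/2) + (2/5)·(-4) = -3.
y-coordinate: (1/5)·4 + (2/5)·12 + (2/5)·(13/2) = 41/5.

(-3, 41/5)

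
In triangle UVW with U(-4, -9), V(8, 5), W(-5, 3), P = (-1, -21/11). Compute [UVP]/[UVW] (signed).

[UVW] = ½·((-4)·(5−3) + 8·(3−(-9)) + (-5)·(-9−5)) = ½·(-8 + 96 + 70) = 79.
[UVP] = ½·((-4)·(5−(-21/11)) + 8·(-21/11−(-9)) + (-1)·(-9−5)) = ½·(-304/11 + 624/11 + 14) = 237/11, so the ratio is (237/11)/79 = 3/11.

3/11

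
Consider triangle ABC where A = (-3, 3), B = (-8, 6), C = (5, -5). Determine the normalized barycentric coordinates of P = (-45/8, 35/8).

(5/16, 5/8, 1/16)

Signed area of the reference triangle: [ABC] = ½·((-3)·(6−(-5)) + (-8)·(-5−3) + 5·(3−6)) = ½·(-33 + 64 − 15) = 8.
[PBC] = ½·((-45/8)·(6−(-5)) + (-8)·(-5−(35/8)) + 5·(35/8−6)) = ½·(-495/8 + 75 − 65/8) = 5/2, so the A-coordinate is (5/2)/8 = 5/16.
[APC] = ½·((-3)·(35/8−(-5)) + (-45/8)·(-5−3) + 5·(3−(35/8))) = ½·(-225/8 + 45 − 55/8) = 5, so the B-coordinate is 5/8.
[ABP] = ½·((-3)·(6−(35/8)) + (-8)·(35/8−3) + (-45/8)·(3−6)) = ½·(-39/8 − 11 + 135/8) = 1/2, so the C-coordinate is 1/16.
Check: 5/16 + 5/8 + 1/16 = 1.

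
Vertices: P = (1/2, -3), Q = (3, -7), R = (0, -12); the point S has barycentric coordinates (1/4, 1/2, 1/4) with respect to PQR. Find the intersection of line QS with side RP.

Line QS meets RP where the Q-coordinate vanishes; zeroing S's Q-weight and renormalizing leaves R, P-weights 1/4 : 1/4 → (1/2, 1/2).
So T = (1/2)·R + (1/2)·P = (1/4, -15/2).

(1/4, -15/2)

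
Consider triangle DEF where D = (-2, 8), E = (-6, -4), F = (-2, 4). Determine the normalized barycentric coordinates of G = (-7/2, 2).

(1/4, 3/8, 3/8)

Signed area of the reference triangle: [DEF] = ½·((-2)·(-4−4) + (-6)·(4−8) + (-2)·(8−(-4))) = ½·(16 + 24 − 24) = 8.
[GEF] = ½·((-7/2)·(-4−4) + (-6)·(4−2) + (-2)·(2−(-4))) = ½·(28 − 12 − 12) = 2, so the D-coordinate is 2/8 = 1/4.
[DGF] = ½·((-2)·(2−4) + (-7/2)·(4−8) + (-2)·(8−2)) = ½·(4 + 14 − 12) = 3, so the E-coordinate is 3/8.
[DEG] = ½·((-2)·(-4−2) + (-6)·(2−8) + (-7/2)·(8−(-4))) = ½·(12 + 36 − 42) = 3, so the F-coordinate is 3/8.
Check: 1/4 + 3/8 + 3/8 = 1.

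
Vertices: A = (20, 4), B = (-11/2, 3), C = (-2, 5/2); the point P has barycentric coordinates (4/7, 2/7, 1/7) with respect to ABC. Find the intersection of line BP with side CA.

Line BP meets CA where the B-coordinate vanishes; zeroing P's B-weight and renormalizing leaves C, A-weights 1/7 : 4/7 → (1/5, 4/5).
So Q = (1/5)·C + (4/5)·A = (78/5, 37/10).

(78/5, 37/10)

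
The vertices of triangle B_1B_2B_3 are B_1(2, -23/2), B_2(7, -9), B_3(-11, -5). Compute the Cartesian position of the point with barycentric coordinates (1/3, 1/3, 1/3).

M = (1/3)·B_1 + (1/3)·B_2 + (1/3)·B_3.
x-coordinate: (1/3)·2 + (1/3)·7 + (1/3)·(-11) = -2/3.
y-coordinate: (1/3)·(-23/2) + (1/3)·(-9) + (1/3)·(-5) = -17/2.

(-2/3, -17/2)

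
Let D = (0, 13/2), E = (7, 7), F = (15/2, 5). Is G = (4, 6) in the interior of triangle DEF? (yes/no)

Barycentric coordinates of G: (26/57, 3/19, 22/57).
The three coordinates are positive, positive, positive; a point is interior exactly when all three are positive.

yes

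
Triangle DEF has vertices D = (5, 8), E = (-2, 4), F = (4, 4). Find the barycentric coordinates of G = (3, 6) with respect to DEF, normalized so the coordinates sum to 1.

Signed area of the reference triangle: [DEF] = ½·(5·(4−4) + (-2)·(4−8) + 4·(8−4)) = ½·(0 + 8 + 16) = 12.
[GEF] = ½·(3·(4−4) + (-2)·(4−6) + 4·(6−4)) = ½·(0 + 4 + 8) = 6, so the D-coordinate is 6/12 = 1/2.
[DGF] = ½·(5·(6−4) + 3·(4−8) + 4·(8−6)) = ½·(10 − 12 + 8) = 3, so the E-coordinate is 1/4.
[DEG] = ½·(5·(4−6) + (-2)·(6−8) + 3·(8−4)) = ½·(-10 + 4 + 12) = 3, so the F-coordinate is 1/4.
Check: 1/2 + 1/4 + 1/4 = 1.

(1/2, 1/4, 1/4)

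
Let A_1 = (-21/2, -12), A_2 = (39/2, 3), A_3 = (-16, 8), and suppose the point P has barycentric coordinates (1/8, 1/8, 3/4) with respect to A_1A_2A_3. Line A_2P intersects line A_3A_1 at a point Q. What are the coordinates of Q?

Line A_2P meets A_3A_1 where the A_2-coordinate vanishes; zeroing P's A_2-weight and renormalizing leaves A_3, A_1-weights 3/4 : 1/8 → (6/7, 1/7).
So Q = (6/7)·A_3 + (1/7)·A_1 = (-213/14, 36/7).

(-213/14, 36/7)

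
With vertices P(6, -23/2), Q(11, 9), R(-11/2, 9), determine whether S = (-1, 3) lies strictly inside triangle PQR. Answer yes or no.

yes

Barycentric coordinates of S: (12/41, 31/451, 288/451).
The three coordinates are positive, positive, positive; a point is interior exactly when all three are positive.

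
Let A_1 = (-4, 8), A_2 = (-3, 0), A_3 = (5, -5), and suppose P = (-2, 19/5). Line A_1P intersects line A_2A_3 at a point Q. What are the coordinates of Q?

Barycentric coordinates of P with respect to A_1A_2A_3: (3/5, 1/5, 1/5).
On side A_2A_3 the A_1-coordinate is zero; dropping P's A_1-weight 3/5 and renormalizing the remaining 1/5 : 1/5 gives weights 1/2, 1/2 on A_2, A_3.
Q = (1/2)·(-3, 0) + (1/2)·(5, -5) = (1, -5/2).

(1, -5/2)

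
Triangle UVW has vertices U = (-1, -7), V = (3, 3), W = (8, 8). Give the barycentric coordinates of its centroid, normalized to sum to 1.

(1/3, 1/3, 1/3)

The centroid is the average of the vertices, so each weight is 1/3.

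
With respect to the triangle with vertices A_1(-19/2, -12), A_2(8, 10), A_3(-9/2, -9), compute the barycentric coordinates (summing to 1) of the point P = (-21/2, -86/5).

(1/5, -2/5, 6/5)

Signed area of the reference triangle: [A_1A_2A_3] = ½·((-19/2)·(10−(-9)) + 8·(-9−(-12)) + (-9/2)·(-12−10)) = ½·(-361/2 + 24 + 99) = -115/4.
[PA_2A_3] = ½·((-21/2)·(10−(-9)) + 8·(-9−(-86/5)) + (-9/2)·(-86/5−10)) = ½·(-399/2 + 328/5 + 612/5) = -23/4, so the A_1-coordinate is (-23/4)/(-115/4) = 1/5.
[A_1PA_3] = ½·((-19/2)·(-86/5−(-9)) + (-21/2)·(-9−(-12)) + (-9/2)·(-12−(-86/5))) = ½·(779/10 − 63/2 − 117/5) = 23/2, so the A_2-coordinate is -2/5.
[A_1A_2P] = ½·((-19/2)·(10−(-86/5)) + 8·(-86/5−(-12)) + (-21/2)·(-12−10)) = ½·(-1292/5 − 208/5 + 231) = -69/2, so the A_3-coordinate is 6/5.
Check: 1/5 − 2/5 + 6/5 = 1.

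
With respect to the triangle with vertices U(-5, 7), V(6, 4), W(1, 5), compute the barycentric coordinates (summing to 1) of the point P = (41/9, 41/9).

(1/3, 10/9, -4/9)

Signed area of the reference triangle: [UVW] = ½·((-5)·(4−5) + 6·(5−7) + 1·(7−4)) = ½·(5 − 12 + 3) = -2.
[PVW] = ½·((41/9)·(4−5) + 6·(5−(41/9)) + 1·(41/9−4)) = ½·(-41/9 + 8/3 + 5/9) = -2/3, so the U-coordinate is (-2/3)/(-2) = 1/3.
[UPW] = ½·((-5)·(41/9−5) + (41/9)·(5−7) + 1·(7−(41/9))) = ½·(20/9 − 82/9 + 22/9) = -20/9, so the V-coordinate is 10/9.
[UVP] = ½·((-5)·(4−(41/9)) + 6·(41/9−7) + (41/9)·(7−4)) = ½·(25/9 − 44/3 + 41/3) = 8/9, so the W-coordinate is -4/9.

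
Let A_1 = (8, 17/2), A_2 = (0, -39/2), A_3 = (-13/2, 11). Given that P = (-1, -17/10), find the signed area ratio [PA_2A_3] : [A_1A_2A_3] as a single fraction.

1/5

[A_1A_2A_3] = ½·(8·(-39/2−11) + 0·(11−(17/2)) + (-13/2)·(17/2−(-39/2))) = ½·(-244 + 0 − 182) = -213.
[PA_2A_3] = ½·((-1)·(-39/2−11) + 0·(11−(-17/10)) + (-13/2)·(-17/10−(-39/2))) = ½·(61/2 + 0 − 1157/10) = -213/5, so the ratio is (-213/5)/(-213) = 1/5.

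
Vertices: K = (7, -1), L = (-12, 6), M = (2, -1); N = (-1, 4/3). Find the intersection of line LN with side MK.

(9/2, -1)

Barycentric coordinates of N with respect to KLM: (1/3, 1/3, 1/3).
On side MK the L-coordinate is zero; dropping N's L-weight 1/3 and renormalizing the remaining 1/3 : 1/3 gives weights 1/2, 1/2 on M, K.
J = (1/2)·(2, -1) + (1/2)·(7, -1) = (9/2, -1).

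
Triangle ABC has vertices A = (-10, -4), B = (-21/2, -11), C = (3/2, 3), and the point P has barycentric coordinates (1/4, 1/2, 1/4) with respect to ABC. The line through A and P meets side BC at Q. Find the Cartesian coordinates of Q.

Line AP meets BC where the A-coordinate vanishes; zeroing P's A-weight and renormalizing leaves B, C-weights 1/2 : 1/4 → (2/3, 1/3).
So Q = (2/3)·B + (1/3)·C = (-13/2, -19/3).

(-13/2, -19/3)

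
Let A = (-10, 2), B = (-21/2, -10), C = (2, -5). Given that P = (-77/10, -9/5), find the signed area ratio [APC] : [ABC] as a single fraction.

1/5

[ABC] = ½·((-10)·(-10−(-5)) + (-21/2)·(-5−2) + 2·(2−(-10))) = ½·(50 + 147/2 + 24) = 295/4.
[APC] = ½·((-10)·(-9/5−(-5)) + (-77/10)·(-5−2) + 2·(2−(-9/5))) = ½·(-32 + 539/10 + 38/5) = 59/4, so the ratio is (59/4)/(295/4) = 1/5.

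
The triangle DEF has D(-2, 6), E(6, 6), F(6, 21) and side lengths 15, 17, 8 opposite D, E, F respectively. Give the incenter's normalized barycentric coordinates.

(3/8, 17/40, 1/5)

The incenter has barycentric coordinates proportional to the opposite side lengths: (15 : 17 : 8).
Normalizing by 15+17+8 = 40 gives (3/8, 17/40, 1/5).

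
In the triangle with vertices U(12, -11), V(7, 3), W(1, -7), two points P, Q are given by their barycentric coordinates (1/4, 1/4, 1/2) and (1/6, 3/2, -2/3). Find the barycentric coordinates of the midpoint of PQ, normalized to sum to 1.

Since both coordinate triples sum to 1, the midpoint's barycentrics are the componentwise average.
(1/4+1/6)/2 = 5/24; similarly 7/8 and -1/12.

(5/24, 7/8, -1/12)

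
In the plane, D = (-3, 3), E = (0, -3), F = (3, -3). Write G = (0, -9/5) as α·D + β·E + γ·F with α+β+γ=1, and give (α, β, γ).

(1/5, 3/5, 1/5)

Signed area of the reference triangle: [DEF] = ½·((-3)·(-3−(-3)) + 0·(-3−3) + 3·(3−(-3))) = ½·(0 + 0 + 18) = 9.
[GEF] = ½·(0·(-3−(-3)) + 0·(-3−(-9/5)) + 3·(-9/5−(-3))) = ½·(0 + 0 + 18/5) = 9/5, so the D-coordinate is (9/5)/9 = 1/5.
[DGF] = ½·((-3)·(-9/5−(-3)) + 0·(-3−3) + 3·(3−(-9/5))) = ½·(-18/5 + 0 + 72/5) = 27/5, so the E-coordinate is 3/5.
[DEG] = ½·((-3)·(-3−(-9/5)) + 0·(-9/5−3) + 0·(3−(-3))) = ½·(18/5 + 0 + 0) = 9/5, so the F-coordinate is 1/5.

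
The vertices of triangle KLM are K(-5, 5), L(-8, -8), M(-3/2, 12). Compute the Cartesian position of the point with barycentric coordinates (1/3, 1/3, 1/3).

(-29/6, 3)

N = (1/3)·K + (1/3)·L + (1/3)·M.
x-coordinate: (1/3)·(-5) + (1/3)·(-8) + (1/3)·(-3/2) = -29/6.
y-coordinate: (1/3)·5 + (1/3)·(-8) + (1/3)·12 = 3.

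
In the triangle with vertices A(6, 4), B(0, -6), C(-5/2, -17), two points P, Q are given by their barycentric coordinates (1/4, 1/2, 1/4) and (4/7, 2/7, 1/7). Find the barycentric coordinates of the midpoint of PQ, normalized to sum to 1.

(23/56, 11/28, 11/56)

Since both coordinate triples sum to 1, the midpoint's barycentrics are the componentwise average.
(1/4+4/7)/2 = 23/56; similarly 11/28 and 11/56.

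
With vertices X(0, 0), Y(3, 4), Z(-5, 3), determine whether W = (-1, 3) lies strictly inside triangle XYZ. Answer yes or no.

Barycentric coordinates of W: (4/29, 12/29, 13/29).
The three coordinates are positive, positive, positive; a point is interior exactly when all three are positive.

yes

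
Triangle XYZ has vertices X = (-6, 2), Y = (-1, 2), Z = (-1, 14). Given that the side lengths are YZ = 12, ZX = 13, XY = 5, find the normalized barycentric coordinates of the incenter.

The incenter has barycentric coordinates proportional to the opposite side lengths: (12 : 13 : 5).
Normalizing by 12+13+5 = 30 gives (2/5, 13/30, 1/6).

(2/5, 13/30, 1/6)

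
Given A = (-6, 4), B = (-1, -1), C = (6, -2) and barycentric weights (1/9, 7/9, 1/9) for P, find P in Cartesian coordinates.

(-7/9, -5/9)

P = (1/9)·A + (7/9)·B + (1/9)·C.
x-coordinate: (1/9)·(-6) + (7/9)·(-1) + (1/9)·6 = -7/9.
y-coordinate: (1/9)·4 + (7/9)·(-1) + (1/9)·(-2) = -5/9.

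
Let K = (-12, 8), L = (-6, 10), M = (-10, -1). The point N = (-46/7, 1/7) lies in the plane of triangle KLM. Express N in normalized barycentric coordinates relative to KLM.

Signed area of the reference triangle: [KLM] = ½·((-12)·(10−(-1)) + (-6)·(-1−8) + (-10)·(8−10)) = ½·(-132 + 54 + 20) = -29.
[NLM] = ½·((-46/7)·(10−(-1)) + (-6)·(-1−(1/7)) + (-10)·(1/7−10)) = ½·(-506/7 + 48/7 + 690/7) = 116/7, so the K-coordinate is (116/7)/(-29) = -4/7.
[KNM] = ½·((-12)·(1/7−(-1)) + (-46/7)·(-1−8) + (-10)·(8−(1/7))) = ½·(-96/7 + 414/7 − 550/7) = -116/7, so the L-coordinate is 4/7.
[KLN] = ½·((-12)·(10−(1/7)) + (-6)·(1/7−8) + (-46/7)·(8−10)) = ½·(-828/7 + 330/7 + 92/7) = -29, so the M-coordinate is 1.

(-4/7, 4/7, 1)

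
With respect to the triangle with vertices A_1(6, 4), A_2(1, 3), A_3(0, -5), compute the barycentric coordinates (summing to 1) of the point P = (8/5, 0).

(1/5, 2/5, 2/5)

Signed area of the reference triangle: [A_1A_2A_3] = ½·(6·(3−(-5)) + 1·(-5−4) + 0·(4−3)) = ½·(48 − 9 + 0) = 39/2.
[PA_2A_3] = ½·((8/5)·(3−(-5)) + 1·(-5−0) + 0·(0−3)) = ½·(64/5 − 5 + 0) = 39/10, so the A_1-coordinate is (39/10)/(39/2) = 1/5.
[A_1PA_3] = ½·(6·(0−(-5)) + (8/5)·(-5−4) + 0·(4−0)) = ½·(30 − 72/5 + 0) = 39/5, so the A_2-coordinate is 2/5.
[A_1A_2P] = ½·(6·(3−0) + 1·(0−4) + (8/5)·(4−3)) = ½·(18 − 4 + 8/5) = 39/5, so the A_3-coordinate is 2/5.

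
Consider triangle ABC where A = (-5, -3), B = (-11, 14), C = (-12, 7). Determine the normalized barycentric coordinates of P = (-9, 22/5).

(2/5, 1/5, 2/5)

Signed area of the reference triangle: [ABC] = ½·((-5)·(14−7) + (-11)·(7−(-3)) + (-12)·(-3−14)) = ½·(-35 − 110 + 204) = 59/2.
[PBC] = ½·((-9)·(14−7) + (-11)·(7−(22/5)) + (-12)·(22/5−14)) = ½·(-63 − 143/5 + 576/5) = 59/5, so the A-coordinate is (59/5)/(59/2) = 2/5.
[APC] = ½·((-5)·(22/5−7) + (-9)·(7−(-3)) + (-12)·(-3−(22/5))) = ½·(13 − 90 + 444/5) = 59/10, so the B-coordinate is 1/5.
[ABP] = ½·((-5)·(14−(22/5)) + (-11)·(22/5−(-3)) + (-9)·(-3−14)) = ½·(-48 − 407/5 + 153) = 59/5, so the C-coordinate is 2/5.
Check: 2/5 + 1/5 + 2/5 = 1.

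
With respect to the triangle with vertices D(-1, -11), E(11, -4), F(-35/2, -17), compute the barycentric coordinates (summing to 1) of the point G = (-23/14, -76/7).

(5/7, 1/7, 1/7)

Signed area of the reference triangle: [DEF] = ½·((-1)·(-4−(-17)) + 11·(-17−(-11)) + (-35/2)·(-11−(-4))) = ½·(-13 − 66 + 245/2) = 87/4.
[GEF] = ½·((-23/14)·(-4−(-17)) + 11·(-17−(-76/7)) + (-35/2)·(-76/7−(-4))) = ½·(-299/14 − 473/7 + 120) = 435/28, so the D-coordinate is (435/28)/(87/4) = 5/7.
[DGF] = ½·((-1)·(-76/7−(-17)) + (-23/14)·(-17−(-11)) + (-35/2)·(-11−(-76/7))) = ½·(-43/7 + 69/7 + 5/2) = 87/28, so the E-coordinate is 1/7.
[DEG] = ½·((-1)·(-4−(-76/7)) + 11·(-76/7−(-11)) + (-23/14)·(-11−(-4))) = ½·(-48/7 + 11/7 + 23/2) = 87/28, so the F-coordinate is 1/7.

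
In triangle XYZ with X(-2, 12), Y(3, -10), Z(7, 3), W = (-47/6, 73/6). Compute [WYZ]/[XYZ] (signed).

[XYZ] = ½·((-2)·(-10−3) + 3·(3−12) + 7·(12−(-10))) = ½·(26 − 27 + 154) = 153/2.
[WYZ] = ½·((-47/6)·(-10−3) + 3·(3−(73/6)) + 7·(73/6−(-10))) = ½·(611/6 − 55/2 + 931/6) = 459/4, so the ratio is (459/4)/(153/2) = 3/2.

3/2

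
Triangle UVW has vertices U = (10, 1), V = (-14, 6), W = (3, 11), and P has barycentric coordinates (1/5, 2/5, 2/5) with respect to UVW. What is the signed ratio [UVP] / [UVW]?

2/5

The signed ratio [UVP]/[UVW] equals the barycentric coordinate of P at vertex W, which is 2/5.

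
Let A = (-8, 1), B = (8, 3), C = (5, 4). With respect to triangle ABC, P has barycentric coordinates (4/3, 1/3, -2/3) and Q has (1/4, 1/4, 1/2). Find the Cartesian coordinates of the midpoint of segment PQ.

Barycentric coordinates of the midpoint are the average: (19/24, 7/24, -1/12).
Converting: (19/24)·A + (7/24)·B + (-1/12)·C = (-53/12, 4/3).

(-53/12, 4/3)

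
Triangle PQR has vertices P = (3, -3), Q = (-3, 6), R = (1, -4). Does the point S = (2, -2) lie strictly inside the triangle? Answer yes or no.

yes

Barycentric coordinates of S: (3/4, 1/8, 1/8).
The three coordinates are positive, positive, positive; a point is interior exactly when all three are positive.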